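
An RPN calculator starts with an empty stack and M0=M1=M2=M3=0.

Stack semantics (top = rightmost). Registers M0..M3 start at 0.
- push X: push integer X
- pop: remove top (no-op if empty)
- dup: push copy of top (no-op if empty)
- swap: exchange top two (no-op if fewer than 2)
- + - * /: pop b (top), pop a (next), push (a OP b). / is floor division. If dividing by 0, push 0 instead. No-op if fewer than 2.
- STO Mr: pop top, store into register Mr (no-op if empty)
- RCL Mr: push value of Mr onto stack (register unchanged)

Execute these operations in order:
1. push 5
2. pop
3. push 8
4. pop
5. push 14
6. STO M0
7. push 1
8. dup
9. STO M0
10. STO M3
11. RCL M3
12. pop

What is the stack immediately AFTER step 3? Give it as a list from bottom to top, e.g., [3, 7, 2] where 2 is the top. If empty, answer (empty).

After op 1 (push 5): stack=[5] mem=[0,0,0,0]
After op 2 (pop): stack=[empty] mem=[0,0,0,0]
After op 3 (push 8): stack=[8] mem=[0,0,0,0]

[8]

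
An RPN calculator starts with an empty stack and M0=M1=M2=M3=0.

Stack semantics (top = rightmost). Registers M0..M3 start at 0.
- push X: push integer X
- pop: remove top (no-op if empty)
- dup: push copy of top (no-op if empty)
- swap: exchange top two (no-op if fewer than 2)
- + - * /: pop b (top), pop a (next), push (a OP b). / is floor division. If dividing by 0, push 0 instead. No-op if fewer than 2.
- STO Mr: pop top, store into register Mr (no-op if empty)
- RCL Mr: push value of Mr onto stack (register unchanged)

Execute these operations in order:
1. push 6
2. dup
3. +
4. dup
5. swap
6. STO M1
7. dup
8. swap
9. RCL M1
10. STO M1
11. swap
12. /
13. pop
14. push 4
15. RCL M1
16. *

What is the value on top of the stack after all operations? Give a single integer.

Answer: 48

Derivation:
After op 1 (push 6): stack=[6] mem=[0,0,0,0]
After op 2 (dup): stack=[6,6] mem=[0,0,0,0]
After op 3 (+): stack=[12] mem=[0,0,0,0]
After op 4 (dup): stack=[12,12] mem=[0,0,0,0]
After op 5 (swap): stack=[12,12] mem=[0,0,0,0]
After op 6 (STO M1): stack=[12] mem=[0,12,0,0]
After op 7 (dup): stack=[12,12] mem=[0,12,0,0]
After op 8 (swap): stack=[12,12] mem=[0,12,0,0]
After op 9 (RCL M1): stack=[12,12,12] mem=[0,12,0,0]
After op 10 (STO M1): stack=[12,12] mem=[0,12,0,0]
After op 11 (swap): stack=[12,12] mem=[0,12,0,0]
After op 12 (/): stack=[1] mem=[0,12,0,0]
After op 13 (pop): stack=[empty] mem=[0,12,0,0]
After op 14 (push 4): stack=[4] mem=[0,12,0,0]
After op 15 (RCL M1): stack=[4,12] mem=[0,12,0,0]
After op 16 (*): stack=[48] mem=[0,12,0,0]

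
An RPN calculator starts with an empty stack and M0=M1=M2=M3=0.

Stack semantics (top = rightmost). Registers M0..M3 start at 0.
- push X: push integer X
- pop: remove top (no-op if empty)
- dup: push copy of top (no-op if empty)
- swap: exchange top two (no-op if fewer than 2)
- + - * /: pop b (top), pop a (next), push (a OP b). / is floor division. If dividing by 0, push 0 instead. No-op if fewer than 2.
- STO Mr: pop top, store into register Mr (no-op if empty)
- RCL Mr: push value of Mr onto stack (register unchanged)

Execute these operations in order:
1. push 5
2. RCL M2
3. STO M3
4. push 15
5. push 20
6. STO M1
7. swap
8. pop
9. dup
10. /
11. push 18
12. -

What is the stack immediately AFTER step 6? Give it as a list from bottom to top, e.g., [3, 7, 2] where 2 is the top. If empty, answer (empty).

After op 1 (push 5): stack=[5] mem=[0,0,0,0]
After op 2 (RCL M2): stack=[5,0] mem=[0,0,0,0]
After op 3 (STO M3): stack=[5] mem=[0,0,0,0]
After op 4 (push 15): stack=[5,15] mem=[0,0,0,0]
After op 5 (push 20): stack=[5,15,20] mem=[0,0,0,0]
After op 6 (STO M1): stack=[5,15] mem=[0,20,0,0]

[5, 15]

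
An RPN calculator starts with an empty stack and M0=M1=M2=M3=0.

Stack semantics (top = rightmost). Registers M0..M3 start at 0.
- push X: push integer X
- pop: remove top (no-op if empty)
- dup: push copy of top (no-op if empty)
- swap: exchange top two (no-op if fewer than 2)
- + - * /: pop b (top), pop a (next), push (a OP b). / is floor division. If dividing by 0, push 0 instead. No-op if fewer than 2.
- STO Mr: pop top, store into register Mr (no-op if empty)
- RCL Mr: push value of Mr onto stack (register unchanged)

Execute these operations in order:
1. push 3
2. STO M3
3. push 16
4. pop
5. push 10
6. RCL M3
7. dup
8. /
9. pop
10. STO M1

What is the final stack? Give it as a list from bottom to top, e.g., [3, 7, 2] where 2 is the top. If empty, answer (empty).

After op 1 (push 3): stack=[3] mem=[0,0,0,0]
After op 2 (STO M3): stack=[empty] mem=[0,0,0,3]
After op 3 (push 16): stack=[16] mem=[0,0,0,3]
After op 4 (pop): stack=[empty] mem=[0,0,0,3]
After op 5 (push 10): stack=[10] mem=[0,0,0,3]
After op 6 (RCL M3): stack=[10,3] mem=[0,0,0,3]
After op 7 (dup): stack=[10,3,3] mem=[0,0,0,3]
After op 8 (/): stack=[10,1] mem=[0,0,0,3]
After op 9 (pop): stack=[10] mem=[0,0,0,3]
After op 10 (STO M1): stack=[empty] mem=[0,10,0,3]

Answer: (empty)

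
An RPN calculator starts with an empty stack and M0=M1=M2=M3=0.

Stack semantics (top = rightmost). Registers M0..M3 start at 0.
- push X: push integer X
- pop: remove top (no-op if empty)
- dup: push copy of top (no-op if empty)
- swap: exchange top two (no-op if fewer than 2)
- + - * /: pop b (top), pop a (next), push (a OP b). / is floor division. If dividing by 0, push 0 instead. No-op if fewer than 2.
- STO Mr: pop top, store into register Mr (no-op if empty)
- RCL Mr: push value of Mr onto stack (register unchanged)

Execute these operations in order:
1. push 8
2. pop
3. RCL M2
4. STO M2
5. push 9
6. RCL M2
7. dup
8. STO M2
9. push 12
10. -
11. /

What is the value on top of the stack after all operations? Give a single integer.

After op 1 (push 8): stack=[8] mem=[0,0,0,0]
After op 2 (pop): stack=[empty] mem=[0,0,0,0]
After op 3 (RCL M2): stack=[0] mem=[0,0,0,0]
After op 4 (STO M2): stack=[empty] mem=[0,0,0,0]
After op 5 (push 9): stack=[9] mem=[0,0,0,0]
After op 6 (RCL M2): stack=[9,0] mem=[0,0,0,0]
After op 7 (dup): stack=[9,0,0] mem=[0,0,0,0]
After op 8 (STO M2): stack=[9,0] mem=[0,0,0,0]
After op 9 (push 12): stack=[9,0,12] mem=[0,0,0,0]
After op 10 (-): stack=[9,-12] mem=[0,0,0,0]
After op 11 (/): stack=[-1] mem=[0,0,0,0]

Answer: -1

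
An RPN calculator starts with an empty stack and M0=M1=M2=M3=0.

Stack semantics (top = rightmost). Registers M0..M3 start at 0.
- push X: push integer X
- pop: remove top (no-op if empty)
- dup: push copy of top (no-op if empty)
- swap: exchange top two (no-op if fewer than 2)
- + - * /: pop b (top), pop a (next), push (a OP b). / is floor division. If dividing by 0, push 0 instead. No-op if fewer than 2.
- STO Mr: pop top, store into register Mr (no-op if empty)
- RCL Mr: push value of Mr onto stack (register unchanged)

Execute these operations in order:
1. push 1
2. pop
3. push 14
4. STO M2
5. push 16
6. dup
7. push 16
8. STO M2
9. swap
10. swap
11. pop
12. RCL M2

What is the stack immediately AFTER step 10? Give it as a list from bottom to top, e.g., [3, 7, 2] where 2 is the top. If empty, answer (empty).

After op 1 (push 1): stack=[1] mem=[0,0,0,0]
After op 2 (pop): stack=[empty] mem=[0,0,0,0]
After op 3 (push 14): stack=[14] mem=[0,0,0,0]
After op 4 (STO M2): stack=[empty] mem=[0,0,14,0]
After op 5 (push 16): stack=[16] mem=[0,0,14,0]
After op 6 (dup): stack=[16,16] mem=[0,0,14,0]
After op 7 (push 16): stack=[16,16,16] mem=[0,0,14,0]
After op 8 (STO M2): stack=[16,16] mem=[0,0,16,0]
After op 9 (swap): stack=[16,16] mem=[0,0,16,0]
After op 10 (swap): stack=[16,16] mem=[0,0,16,0]

[16, 16]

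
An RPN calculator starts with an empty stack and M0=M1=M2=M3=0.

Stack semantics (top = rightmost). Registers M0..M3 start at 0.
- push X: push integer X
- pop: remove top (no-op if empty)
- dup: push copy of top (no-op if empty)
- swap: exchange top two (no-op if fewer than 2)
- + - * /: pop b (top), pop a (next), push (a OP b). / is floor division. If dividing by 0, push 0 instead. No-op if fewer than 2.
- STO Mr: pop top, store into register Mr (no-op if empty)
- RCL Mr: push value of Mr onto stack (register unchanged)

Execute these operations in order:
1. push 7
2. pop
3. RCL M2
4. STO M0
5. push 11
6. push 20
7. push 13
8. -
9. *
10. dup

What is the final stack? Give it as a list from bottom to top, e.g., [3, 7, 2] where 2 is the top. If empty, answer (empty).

Answer: [77, 77]

Derivation:
After op 1 (push 7): stack=[7] mem=[0,0,0,0]
After op 2 (pop): stack=[empty] mem=[0,0,0,0]
After op 3 (RCL M2): stack=[0] mem=[0,0,0,0]
After op 4 (STO M0): stack=[empty] mem=[0,0,0,0]
After op 5 (push 11): stack=[11] mem=[0,0,0,0]
After op 6 (push 20): stack=[11,20] mem=[0,0,0,0]
After op 7 (push 13): stack=[11,20,13] mem=[0,0,0,0]
After op 8 (-): stack=[11,7] mem=[0,0,0,0]
After op 9 (*): stack=[77] mem=[0,0,0,0]
After op 10 (dup): stack=[77,77] mem=[0,0,0,0]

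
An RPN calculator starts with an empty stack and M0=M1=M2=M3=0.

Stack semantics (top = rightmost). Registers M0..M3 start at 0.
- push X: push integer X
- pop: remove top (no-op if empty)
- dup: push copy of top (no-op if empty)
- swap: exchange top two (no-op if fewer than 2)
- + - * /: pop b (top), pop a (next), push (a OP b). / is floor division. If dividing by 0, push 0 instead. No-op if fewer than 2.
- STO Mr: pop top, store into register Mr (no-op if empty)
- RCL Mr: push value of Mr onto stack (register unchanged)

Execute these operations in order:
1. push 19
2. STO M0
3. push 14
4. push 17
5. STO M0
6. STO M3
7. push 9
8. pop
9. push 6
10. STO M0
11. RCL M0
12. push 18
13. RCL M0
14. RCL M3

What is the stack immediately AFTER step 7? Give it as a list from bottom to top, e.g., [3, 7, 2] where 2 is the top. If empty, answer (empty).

After op 1 (push 19): stack=[19] mem=[0,0,0,0]
After op 2 (STO M0): stack=[empty] mem=[19,0,0,0]
After op 3 (push 14): stack=[14] mem=[19,0,0,0]
After op 4 (push 17): stack=[14,17] mem=[19,0,0,0]
After op 5 (STO M0): stack=[14] mem=[17,0,0,0]
After op 6 (STO M3): stack=[empty] mem=[17,0,0,14]
After op 7 (push 9): stack=[9] mem=[17,0,0,14]

[9]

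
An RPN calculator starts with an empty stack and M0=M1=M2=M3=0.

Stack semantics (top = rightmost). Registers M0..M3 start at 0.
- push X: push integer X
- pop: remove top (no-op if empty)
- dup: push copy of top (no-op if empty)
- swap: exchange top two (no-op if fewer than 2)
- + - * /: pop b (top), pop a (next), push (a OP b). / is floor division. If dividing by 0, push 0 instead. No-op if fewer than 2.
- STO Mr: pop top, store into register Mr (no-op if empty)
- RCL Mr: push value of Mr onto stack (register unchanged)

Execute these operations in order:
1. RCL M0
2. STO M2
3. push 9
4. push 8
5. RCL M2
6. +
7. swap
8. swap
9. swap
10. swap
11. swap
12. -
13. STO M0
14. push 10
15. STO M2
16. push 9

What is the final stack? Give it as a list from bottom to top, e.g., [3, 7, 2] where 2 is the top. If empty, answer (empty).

After op 1 (RCL M0): stack=[0] mem=[0,0,0,0]
After op 2 (STO M2): stack=[empty] mem=[0,0,0,0]
After op 3 (push 9): stack=[9] mem=[0,0,0,0]
After op 4 (push 8): stack=[9,8] mem=[0,0,0,0]
After op 5 (RCL M2): stack=[9,8,0] mem=[0,0,0,0]
After op 6 (+): stack=[9,8] mem=[0,0,0,0]
After op 7 (swap): stack=[8,9] mem=[0,0,0,0]
After op 8 (swap): stack=[9,8] mem=[0,0,0,0]
After op 9 (swap): stack=[8,9] mem=[0,0,0,0]
After op 10 (swap): stack=[9,8] mem=[0,0,0,0]
After op 11 (swap): stack=[8,9] mem=[0,0,0,0]
After op 12 (-): stack=[-1] mem=[0,0,0,0]
After op 13 (STO M0): stack=[empty] mem=[-1,0,0,0]
After op 14 (push 10): stack=[10] mem=[-1,0,0,0]
After op 15 (STO M2): stack=[empty] mem=[-1,0,10,0]
After op 16 (push 9): stack=[9] mem=[-1,0,10,0]

Answer: [9]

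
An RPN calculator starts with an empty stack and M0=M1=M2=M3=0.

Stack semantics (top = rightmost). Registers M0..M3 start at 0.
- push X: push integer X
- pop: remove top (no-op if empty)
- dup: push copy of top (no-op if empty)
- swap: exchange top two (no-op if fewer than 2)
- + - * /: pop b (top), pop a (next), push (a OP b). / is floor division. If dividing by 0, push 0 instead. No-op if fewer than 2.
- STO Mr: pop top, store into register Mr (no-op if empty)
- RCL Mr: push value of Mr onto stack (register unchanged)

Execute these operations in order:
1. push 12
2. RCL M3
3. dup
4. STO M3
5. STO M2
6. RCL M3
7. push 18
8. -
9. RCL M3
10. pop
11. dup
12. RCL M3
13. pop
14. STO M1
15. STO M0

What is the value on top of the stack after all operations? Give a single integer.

Answer: 12

Derivation:
After op 1 (push 12): stack=[12] mem=[0,0,0,0]
After op 2 (RCL M3): stack=[12,0] mem=[0,0,0,0]
After op 3 (dup): stack=[12,0,0] mem=[0,0,0,0]
After op 4 (STO M3): stack=[12,0] mem=[0,0,0,0]
After op 5 (STO M2): stack=[12] mem=[0,0,0,0]
After op 6 (RCL M3): stack=[12,0] mem=[0,0,0,0]
After op 7 (push 18): stack=[12,0,18] mem=[0,0,0,0]
After op 8 (-): stack=[12,-18] mem=[0,0,0,0]
After op 9 (RCL M3): stack=[12,-18,0] mem=[0,0,0,0]
After op 10 (pop): stack=[12,-18] mem=[0,0,0,0]
After op 11 (dup): stack=[12,-18,-18] mem=[0,0,0,0]
After op 12 (RCL M3): stack=[12,-18,-18,0] mem=[0,0,0,0]
After op 13 (pop): stack=[12,-18,-18] mem=[0,0,0,0]
After op 14 (STO M1): stack=[12,-18] mem=[0,-18,0,0]
After op 15 (STO M0): stack=[12] mem=[-18,-18,0,0]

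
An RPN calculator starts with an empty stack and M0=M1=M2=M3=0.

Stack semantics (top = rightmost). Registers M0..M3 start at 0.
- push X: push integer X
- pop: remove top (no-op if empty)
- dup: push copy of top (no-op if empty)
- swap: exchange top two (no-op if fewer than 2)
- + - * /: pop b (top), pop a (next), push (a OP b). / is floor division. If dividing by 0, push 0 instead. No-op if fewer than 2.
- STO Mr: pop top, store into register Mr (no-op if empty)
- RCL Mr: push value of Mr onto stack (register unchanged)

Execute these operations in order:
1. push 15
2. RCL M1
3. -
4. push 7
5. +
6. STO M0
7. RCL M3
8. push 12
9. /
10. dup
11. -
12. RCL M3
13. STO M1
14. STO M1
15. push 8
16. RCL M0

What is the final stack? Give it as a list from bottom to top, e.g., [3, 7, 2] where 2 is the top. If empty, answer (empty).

Answer: [8, 22]

Derivation:
After op 1 (push 15): stack=[15] mem=[0,0,0,0]
After op 2 (RCL M1): stack=[15,0] mem=[0,0,0,0]
After op 3 (-): stack=[15] mem=[0,0,0,0]
After op 4 (push 7): stack=[15,7] mem=[0,0,0,0]
After op 5 (+): stack=[22] mem=[0,0,0,0]
After op 6 (STO M0): stack=[empty] mem=[22,0,0,0]
After op 7 (RCL M3): stack=[0] mem=[22,0,0,0]
After op 8 (push 12): stack=[0,12] mem=[22,0,0,0]
After op 9 (/): stack=[0] mem=[22,0,0,0]
After op 10 (dup): stack=[0,0] mem=[22,0,0,0]
After op 11 (-): stack=[0] mem=[22,0,0,0]
After op 12 (RCL M3): stack=[0,0] mem=[22,0,0,0]
After op 13 (STO M1): stack=[0] mem=[22,0,0,0]
After op 14 (STO M1): stack=[empty] mem=[22,0,0,0]
After op 15 (push 8): stack=[8] mem=[22,0,0,0]
After op 16 (RCL M0): stack=[8,22] mem=[22,0,0,0]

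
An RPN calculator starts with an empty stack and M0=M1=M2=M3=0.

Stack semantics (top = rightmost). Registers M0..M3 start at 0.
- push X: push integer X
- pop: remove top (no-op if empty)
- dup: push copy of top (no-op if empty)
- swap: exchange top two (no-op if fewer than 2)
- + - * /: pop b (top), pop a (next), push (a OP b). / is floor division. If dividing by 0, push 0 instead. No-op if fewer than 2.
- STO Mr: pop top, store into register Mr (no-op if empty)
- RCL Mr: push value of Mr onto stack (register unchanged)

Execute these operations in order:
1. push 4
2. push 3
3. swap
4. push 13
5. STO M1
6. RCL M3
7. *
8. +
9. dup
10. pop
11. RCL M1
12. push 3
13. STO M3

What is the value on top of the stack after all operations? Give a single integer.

After op 1 (push 4): stack=[4] mem=[0,0,0,0]
After op 2 (push 3): stack=[4,3] mem=[0,0,0,0]
After op 3 (swap): stack=[3,4] mem=[0,0,0,0]
After op 4 (push 13): stack=[3,4,13] mem=[0,0,0,0]
After op 5 (STO M1): stack=[3,4] mem=[0,13,0,0]
After op 6 (RCL M3): stack=[3,4,0] mem=[0,13,0,0]
After op 7 (*): stack=[3,0] mem=[0,13,0,0]
After op 8 (+): stack=[3] mem=[0,13,0,0]
After op 9 (dup): stack=[3,3] mem=[0,13,0,0]
After op 10 (pop): stack=[3] mem=[0,13,0,0]
After op 11 (RCL M1): stack=[3,13] mem=[0,13,0,0]
After op 12 (push 3): stack=[3,13,3] mem=[0,13,0,0]
After op 13 (STO M3): stack=[3,13] mem=[0,13,0,3]

Answer: 13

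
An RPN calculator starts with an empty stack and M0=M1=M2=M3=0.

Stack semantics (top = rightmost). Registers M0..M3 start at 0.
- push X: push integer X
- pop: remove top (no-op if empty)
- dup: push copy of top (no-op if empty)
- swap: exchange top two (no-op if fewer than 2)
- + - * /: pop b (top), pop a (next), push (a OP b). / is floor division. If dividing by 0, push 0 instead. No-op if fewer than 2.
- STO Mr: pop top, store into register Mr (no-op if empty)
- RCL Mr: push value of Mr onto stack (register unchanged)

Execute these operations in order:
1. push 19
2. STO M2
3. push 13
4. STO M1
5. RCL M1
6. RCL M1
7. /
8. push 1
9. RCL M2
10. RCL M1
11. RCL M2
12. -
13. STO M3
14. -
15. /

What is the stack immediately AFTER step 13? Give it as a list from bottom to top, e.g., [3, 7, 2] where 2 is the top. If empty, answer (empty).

After op 1 (push 19): stack=[19] mem=[0,0,0,0]
After op 2 (STO M2): stack=[empty] mem=[0,0,19,0]
After op 3 (push 13): stack=[13] mem=[0,0,19,0]
After op 4 (STO M1): stack=[empty] mem=[0,13,19,0]
After op 5 (RCL M1): stack=[13] mem=[0,13,19,0]
After op 6 (RCL M1): stack=[13,13] mem=[0,13,19,0]
After op 7 (/): stack=[1] mem=[0,13,19,0]
After op 8 (push 1): stack=[1,1] mem=[0,13,19,0]
After op 9 (RCL M2): stack=[1,1,19] mem=[0,13,19,0]
After op 10 (RCL M1): stack=[1,1,19,13] mem=[0,13,19,0]
After op 11 (RCL M2): stack=[1,1,19,13,19] mem=[0,13,19,0]
After op 12 (-): stack=[1,1,19,-6] mem=[0,13,19,0]
After op 13 (STO M3): stack=[1,1,19] mem=[0,13,19,-6]

[1, 1, 19]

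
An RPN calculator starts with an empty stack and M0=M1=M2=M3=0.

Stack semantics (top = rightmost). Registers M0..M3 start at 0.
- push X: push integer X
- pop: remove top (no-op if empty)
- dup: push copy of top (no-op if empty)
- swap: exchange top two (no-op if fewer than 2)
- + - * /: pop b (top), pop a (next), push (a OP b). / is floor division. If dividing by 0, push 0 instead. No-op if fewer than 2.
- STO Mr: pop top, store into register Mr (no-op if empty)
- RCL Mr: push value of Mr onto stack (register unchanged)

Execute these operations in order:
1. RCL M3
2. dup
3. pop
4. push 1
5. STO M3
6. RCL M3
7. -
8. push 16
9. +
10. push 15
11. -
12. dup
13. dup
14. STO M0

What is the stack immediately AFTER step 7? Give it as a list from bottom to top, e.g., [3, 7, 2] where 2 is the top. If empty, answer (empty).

After op 1 (RCL M3): stack=[0] mem=[0,0,0,0]
After op 2 (dup): stack=[0,0] mem=[0,0,0,0]
After op 3 (pop): stack=[0] mem=[0,0,0,0]
After op 4 (push 1): stack=[0,1] mem=[0,0,0,0]
After op 5 (STO M3): stack=[0] mem=[0,0,0,1]
After op 6 (RCL M3): stack=[0,1] mem=[0,0,0,1]
After op 7 (-): stack=[-1] mem=[0,0,0,1]

[-1]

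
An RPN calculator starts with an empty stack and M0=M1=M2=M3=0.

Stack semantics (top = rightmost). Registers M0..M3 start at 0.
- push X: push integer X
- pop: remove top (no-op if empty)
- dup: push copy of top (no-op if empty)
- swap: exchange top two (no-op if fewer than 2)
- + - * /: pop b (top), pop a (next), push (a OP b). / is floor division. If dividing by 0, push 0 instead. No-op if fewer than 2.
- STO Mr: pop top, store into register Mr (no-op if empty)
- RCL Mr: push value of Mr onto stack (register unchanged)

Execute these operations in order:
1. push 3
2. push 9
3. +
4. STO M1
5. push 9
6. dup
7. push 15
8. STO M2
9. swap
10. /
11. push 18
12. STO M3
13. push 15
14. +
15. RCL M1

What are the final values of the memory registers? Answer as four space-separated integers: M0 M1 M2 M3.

After op 1 (push 3): stack=[3] mem=[0,0,0,0]
After op 2 (push 9): stack=[3,9] mem=[0,0,0,0]
After op 3 (+): stack=[12] mem=[0,0,0,0]
After op 4 (STO M1): stack=[empty] mem=[0,12,0,0]
After op 5 (push 9): stack=[9] mem=[0,12,0,0]
After op 6 (dup): stack=[9,9] mem=[0,12,0,0]
After op 7 (push 15): stack=[9,9,15] mem=[0,12,0,0]
After op 8 (STO M2): stack=[9,9] mem=[0,12,15,0]
After op 9 (swap): stack=[9,9] mem=[0,12,15,0]
After op 10 (/): stack=[1] mem=[0,12,15,0]
After op 11 (push 18): stack=[1,18] mem=[0,12,15,0]
After op 12 (STO M3): stack=[1] mem=[0,12,15,18]
After op 13 (push 15): stack=[1,15] mem=[0,12,15,18]
After op 14 (+): stack=[16] mem=[0,12,15,18]
After op 15 (RCL M1): stack=[16,12] mem=[0,12,15,18]

Answer: 0 12 15 18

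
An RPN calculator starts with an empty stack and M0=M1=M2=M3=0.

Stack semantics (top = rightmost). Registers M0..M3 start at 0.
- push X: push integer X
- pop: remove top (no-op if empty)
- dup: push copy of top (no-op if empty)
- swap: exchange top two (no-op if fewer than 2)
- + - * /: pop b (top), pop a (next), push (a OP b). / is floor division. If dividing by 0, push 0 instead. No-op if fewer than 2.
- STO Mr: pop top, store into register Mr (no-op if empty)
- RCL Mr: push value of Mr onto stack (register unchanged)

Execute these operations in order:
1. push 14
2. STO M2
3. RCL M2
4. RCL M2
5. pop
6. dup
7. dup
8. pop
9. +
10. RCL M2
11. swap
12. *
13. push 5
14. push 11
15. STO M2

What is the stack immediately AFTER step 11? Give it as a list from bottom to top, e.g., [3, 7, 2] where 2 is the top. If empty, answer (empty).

After op 1 (push 14): stack=[14] mem=[0,0,0,0]
After op 2 (STO M2): stack=[empty] mem=[0,0,14,0]
After op 3 (RCL M2): stack=[14] mem=[0,0,14,0]
After op 4 (RCL M2): stack=[14,14] mem=[0,0,14,0]
After op 5 (pop): stack=[14] mem=[0,0,14,0]
After op 6 (dup): stack=[14,14] mem=[0,0,14,0]
After op 7 (dup): stack=[14,14,14] mem=[0,0,14,0]
After op 8 (pop): stack=[14,14] mem=[0,0,14,0]
After op 9 (+): stack=[28] mem=[0,0,14,0]
After op 10 (RCL M2): stack=[28,14] mem=[0,0,14,0]
After op 11 (swap): stack=[14,28] mem=[0,0,14,0]

[14, 28]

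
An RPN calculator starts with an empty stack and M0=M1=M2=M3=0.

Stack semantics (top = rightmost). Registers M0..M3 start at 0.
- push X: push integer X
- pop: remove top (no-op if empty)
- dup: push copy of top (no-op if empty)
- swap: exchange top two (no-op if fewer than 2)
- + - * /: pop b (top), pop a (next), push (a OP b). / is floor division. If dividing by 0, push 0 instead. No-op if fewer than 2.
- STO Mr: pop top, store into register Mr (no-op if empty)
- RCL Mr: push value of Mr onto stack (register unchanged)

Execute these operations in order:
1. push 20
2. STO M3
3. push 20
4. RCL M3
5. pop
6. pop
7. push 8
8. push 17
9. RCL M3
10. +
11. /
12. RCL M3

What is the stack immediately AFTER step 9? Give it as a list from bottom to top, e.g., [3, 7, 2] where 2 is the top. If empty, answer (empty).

After op 1 (push 20): stack=[20] mem=[0,0,0,0]
After op 2 (STO M3): stack=[empty] mem=[0,0,0,20]
After op 3 (push 20): stack=[20] mem=[0,0,0,20]
After op 4 (RCL M3): stack=[20,20] mem=[0,0,0,20]
After op 5 (pop): stack=[20] mem=[0,0,0,20]
After op 6 (pop): stack=[empty] mem=[0,0,0,20]
After op 7 (push 8): stack=[8] mem=[0,0,0,20]
After op 8 (push 17): stack=[8,17] mem=[0,0,0,20]
After op 9 (RCL M3): stack=[8,17,20] mem=[0,0,0,20]

[8, 17, 20]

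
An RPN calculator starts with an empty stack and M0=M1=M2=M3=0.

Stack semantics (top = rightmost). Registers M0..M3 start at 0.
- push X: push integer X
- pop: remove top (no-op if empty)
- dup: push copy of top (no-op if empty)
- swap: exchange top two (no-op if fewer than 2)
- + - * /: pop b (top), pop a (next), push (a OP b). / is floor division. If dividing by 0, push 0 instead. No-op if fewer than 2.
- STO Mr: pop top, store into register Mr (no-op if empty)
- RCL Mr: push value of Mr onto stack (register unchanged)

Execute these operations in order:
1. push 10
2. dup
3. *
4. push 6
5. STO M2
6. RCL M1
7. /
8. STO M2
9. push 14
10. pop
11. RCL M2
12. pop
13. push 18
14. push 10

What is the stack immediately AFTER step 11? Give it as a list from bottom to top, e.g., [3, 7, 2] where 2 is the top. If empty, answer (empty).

After op 1 (push 10): stack=[10] mem=[0,0,0,0]
After op 2 (dup): stack=[10,10] mem=[0,0,0,0]
After op 3 (*): stack=[100] mem=[0,0,0,0]
After op 4 (push 6): stack=[100,6] mem=[0,0,0,0]
After op 5 (STO M2): stack=[100] mem=[0,0,6,0]
After op 6 (RCL M1): stack=[100,0] mem=[0,0,6,0]
After op 7 (/): stack=[0] mem=[0,0,6,0]
After op 8 (STO M2): stack=[empty] mem=[0,0,0,0]
After op 9 (push 14): stack=[14] mem=[0,0,0,0]
After op 10 (pop): stack=[empty] mem=[0,0,0,0]
After op 11 (RCL M2): stack=[0] mem=[0,0,0,0]

[0]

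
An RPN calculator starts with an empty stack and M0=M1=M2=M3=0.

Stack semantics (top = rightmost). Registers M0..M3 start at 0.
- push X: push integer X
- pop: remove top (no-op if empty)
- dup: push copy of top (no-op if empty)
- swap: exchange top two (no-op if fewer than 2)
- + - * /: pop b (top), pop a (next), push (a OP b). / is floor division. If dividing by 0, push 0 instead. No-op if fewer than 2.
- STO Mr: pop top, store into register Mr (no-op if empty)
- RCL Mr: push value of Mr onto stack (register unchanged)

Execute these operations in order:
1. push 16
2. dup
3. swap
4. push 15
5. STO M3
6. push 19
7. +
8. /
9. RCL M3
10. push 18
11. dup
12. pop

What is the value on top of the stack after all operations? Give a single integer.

Answer: 18

Derivation:
After op 1 (push 16): stack=[16] mem=[0,0,0,0]
After op 2 (dup): stack=[16,16] mem=[0,0,0,0]
After op 3 (swap): stack=[16,16] mem=[0,0,0,0]
After op 4 (push 15): stack=[16,16,15] mem=[0,0,0,0]
After op 5 (STO M3): stack=[16,16] mem=[0,0,0,15]
After op 6 (push 19): stack=[16,16,19] mem=[0,0,0,15]
After op 7 (+): stack=[16,35] mem=[0,0,0,15]
After op 8 (/): stack=[0] mem=[0,0,0,15]
After op 9 (RCL M3): stack=[0,15] mem=[0,0,0,15]
After op 10 (push 18): stack=[0,15,18] mem=[0,0,0,15]
After op 11 (dup): stack=[0,15,18,18] mem=[0,0,0,15]
After op 12 (pop): stack=[0,15,18] mem=[0,0,0,15]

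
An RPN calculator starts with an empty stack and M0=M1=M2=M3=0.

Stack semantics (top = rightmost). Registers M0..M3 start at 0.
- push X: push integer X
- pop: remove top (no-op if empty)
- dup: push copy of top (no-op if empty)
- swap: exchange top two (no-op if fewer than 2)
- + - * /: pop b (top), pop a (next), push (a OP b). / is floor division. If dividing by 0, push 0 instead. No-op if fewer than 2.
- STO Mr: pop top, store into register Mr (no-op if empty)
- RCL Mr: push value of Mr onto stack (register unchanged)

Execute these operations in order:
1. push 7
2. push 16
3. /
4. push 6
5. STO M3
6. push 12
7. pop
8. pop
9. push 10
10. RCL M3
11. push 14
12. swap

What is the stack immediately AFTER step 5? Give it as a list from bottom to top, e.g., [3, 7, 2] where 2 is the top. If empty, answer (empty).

After op 1 (push 7): stack=[7] mem=[0,0,0,0]
After op 2 (push 16): stack=[7,16] mem=[0,0,0,0]
After op 3 (/): stack=[0] mem=[0,0,0,0]
After op 4 (push 6): stack=[0,6] mem=[0,0,0,0]
After op 5 (STO M3): stack=[0] mem=[0,0,0,6]

[0]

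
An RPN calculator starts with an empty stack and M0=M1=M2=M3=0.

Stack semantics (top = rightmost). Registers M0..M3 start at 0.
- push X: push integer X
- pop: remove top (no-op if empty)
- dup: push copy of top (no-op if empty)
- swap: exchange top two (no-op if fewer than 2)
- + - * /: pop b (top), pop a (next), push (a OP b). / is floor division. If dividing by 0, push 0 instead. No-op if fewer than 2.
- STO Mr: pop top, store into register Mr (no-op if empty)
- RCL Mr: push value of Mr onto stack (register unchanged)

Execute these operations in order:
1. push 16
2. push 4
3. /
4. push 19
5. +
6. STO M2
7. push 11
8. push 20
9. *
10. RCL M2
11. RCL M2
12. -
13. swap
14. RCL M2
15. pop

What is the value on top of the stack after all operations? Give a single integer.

After op 1 (push 16): stack=[16] mem=[0,0,0,0]
After op 2 (push 4): stack=[16,4] mem=[0,0,0,0]
After op 3 (/): stack=[4] mem=[0,0,0,0]
After op 4 (push 19): stack=[4,19] mem=[0,0,0,0]
After op 5 (+): stack=[23] mem=[0,0,0,0]
After op 6 (STO M2): stack=[empty] mem=[0,0,23,0]
After op 7 (push 11): stack=[11] mem=[0,0,23,0]
After op 8 (push 20): stack=[11,20] mem=[0,0,23,0]
After op 9 (*): stack=[220] mem=[0,0,23,0]
After op 10 (RCL M2): stack=[220,23] mem=[0,0,23,0]
After op 11 (RCL M2): stack=[220,23,23] mem=[0,0,23,0]
After op 12 (-): stack=[220,0] mem=[0,0,23,0]
After op 13 (swap): stack=[0,220] mem=[0,0,23,0]
After op 14 (RCL M2): stack=[0,220,23] mem=[0,0,23,0]
After op 15 (pop): stack=[0,220] mem=[0,0,23,0]

Answer: 220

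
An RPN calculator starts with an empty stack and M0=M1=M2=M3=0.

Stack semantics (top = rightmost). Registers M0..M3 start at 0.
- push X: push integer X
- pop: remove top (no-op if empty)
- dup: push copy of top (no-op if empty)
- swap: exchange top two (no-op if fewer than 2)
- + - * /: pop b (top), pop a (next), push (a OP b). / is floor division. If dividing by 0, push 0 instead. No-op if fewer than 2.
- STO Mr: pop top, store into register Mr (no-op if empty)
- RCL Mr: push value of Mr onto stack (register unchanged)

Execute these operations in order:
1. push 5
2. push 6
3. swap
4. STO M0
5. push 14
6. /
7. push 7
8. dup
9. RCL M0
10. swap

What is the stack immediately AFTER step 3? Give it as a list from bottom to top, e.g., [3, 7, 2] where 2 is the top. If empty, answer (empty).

After op 1 (push 5): stack=[5] mem=[0,0,0,0]
After op 2 (push 6): stack=[5,6] mem=[0,0,0,0]
After op 3 (swap): stack=[6,5] mem=[0,0,0,0]

[6, 5]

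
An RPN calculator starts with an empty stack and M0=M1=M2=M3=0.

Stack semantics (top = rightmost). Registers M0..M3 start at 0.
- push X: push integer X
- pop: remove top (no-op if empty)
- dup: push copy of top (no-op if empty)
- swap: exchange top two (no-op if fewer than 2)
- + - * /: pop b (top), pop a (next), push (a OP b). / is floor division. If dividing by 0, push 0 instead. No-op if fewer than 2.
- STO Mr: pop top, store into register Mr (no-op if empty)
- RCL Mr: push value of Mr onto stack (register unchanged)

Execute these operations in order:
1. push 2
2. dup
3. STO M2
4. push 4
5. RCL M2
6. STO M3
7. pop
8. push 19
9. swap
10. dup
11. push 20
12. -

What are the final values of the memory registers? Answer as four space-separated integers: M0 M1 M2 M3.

Answer: 0 0 2 2

Derivation:
After op 1 (push 2): stack=[2] mem=[0,0,0,0]
After op 2 (dup): stack=[2,2] mem=[0,0,0,0]
After op 3 (STO M2): stack=[2] mem=[0,0,2,0]
After op 4 (push 4): stack=[2,4] mem=[0,0,2,0]
After op 5 (RCL M2): stack=[2,4,2] mem=[0,0,2,0]
After op 6 (STO M3): stack=[2,4] mem=[0,0,2,2]
After op 7 (pop): stack=[2] mem=[0,0,2,2]
After op 8 (push 19): stack=[2,19] mem=[0,0,2,2]
After op 9 (swap): stack=[19,2] mem=[0,0,2,2]
After op 10 (dup): stack=[19,2,2] mem=[0,0,2,2]
After op 11 (push 20): stack=[19,2,2,20] mem=[0,0,2,2]
After op 12 (-): stack=[19,2,-18] mem=[0,0,2,2]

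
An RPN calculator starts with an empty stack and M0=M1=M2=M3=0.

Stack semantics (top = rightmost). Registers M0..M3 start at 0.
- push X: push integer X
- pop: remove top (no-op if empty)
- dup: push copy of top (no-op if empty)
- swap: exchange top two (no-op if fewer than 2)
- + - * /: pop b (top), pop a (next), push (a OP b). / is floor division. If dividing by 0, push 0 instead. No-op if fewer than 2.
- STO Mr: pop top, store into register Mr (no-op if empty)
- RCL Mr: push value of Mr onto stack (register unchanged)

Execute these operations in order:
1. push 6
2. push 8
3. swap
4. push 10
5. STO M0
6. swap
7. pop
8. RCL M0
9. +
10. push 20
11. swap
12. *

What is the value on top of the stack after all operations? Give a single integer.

Answer: 320

Derivation:
After op 1 (push 6): stack=[6] mem=[0,0,0,0]
After op 2 (push 8): stack=[6,8] mem=[0,0,0,0]
After op 3 (swap): stack=[8,6] mem=[0,0,0,0]
After op 4 (push 10): stack=[8,6,10] mem=[0,0,0,0]
After op 5 (STO M0): stack=[8,6] mem=[10,0,0,0]
After op 6 (swap): stack=[6,8] mem=[10,0,0,0]
After op 7 (pop): stack=[6] mem=[10,0,0,0]
After op 8 (RCL M0): stack=[6,10] mem=[10,0,0,0]
After op 9 (+): stack=[16] mem=[10,0,0,0]
After op 10 (push 20): stack=[16,20] mem=[10,0,0,0]
After op 11 (swap): stack=[20,16] mem=[10,0,0,0]
After op 12 (*): stack=[320] mem=[10,0,0,0]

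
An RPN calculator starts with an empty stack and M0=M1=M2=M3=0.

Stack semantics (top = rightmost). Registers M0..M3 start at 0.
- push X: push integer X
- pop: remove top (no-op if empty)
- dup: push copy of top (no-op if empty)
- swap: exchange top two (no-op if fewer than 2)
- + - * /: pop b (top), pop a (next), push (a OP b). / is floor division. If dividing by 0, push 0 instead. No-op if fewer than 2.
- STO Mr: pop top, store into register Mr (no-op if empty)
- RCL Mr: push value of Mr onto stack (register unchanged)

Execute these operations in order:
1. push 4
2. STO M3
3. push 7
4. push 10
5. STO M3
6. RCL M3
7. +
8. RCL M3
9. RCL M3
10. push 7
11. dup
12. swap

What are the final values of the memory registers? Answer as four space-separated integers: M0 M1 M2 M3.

After op 1 (push 4): stack=[4] mem=[0,0,0,0]
After op 2 (STO M3): stack=[empty] mem=[0,0,0,4]
After op 3 (push 7): stack=[7] mem=[0,0,0,4]
After op 4 (push 10): stack=[7,10] mem=[0,0,0,4]
After op 5 (STO M3): stack=[7] mem=[0,0,0,10]
After op 6 (RCL M3): stack=[7,10] mem=[0,0,0,10]
After op 7 (+): stack=[17] mem=[0,0,0,10]
After op 8 (RCL M3): stack=[17,10] mem=[0,0,0,10]
After op 9 (RCL M3): stack=[17,10,10] mem=[0,0,0,10]
After op 10 (push 7): stack=[17,10,10,7] mem=[0,0,0,10]
After op 11 (dup): stack=[17,10,10,7,7] mem=[0,0,0,10]
After op 12 (swap): stack=[17,10,10,7,7] mem=[0,0,0,10]

Answer: 0 0 0 10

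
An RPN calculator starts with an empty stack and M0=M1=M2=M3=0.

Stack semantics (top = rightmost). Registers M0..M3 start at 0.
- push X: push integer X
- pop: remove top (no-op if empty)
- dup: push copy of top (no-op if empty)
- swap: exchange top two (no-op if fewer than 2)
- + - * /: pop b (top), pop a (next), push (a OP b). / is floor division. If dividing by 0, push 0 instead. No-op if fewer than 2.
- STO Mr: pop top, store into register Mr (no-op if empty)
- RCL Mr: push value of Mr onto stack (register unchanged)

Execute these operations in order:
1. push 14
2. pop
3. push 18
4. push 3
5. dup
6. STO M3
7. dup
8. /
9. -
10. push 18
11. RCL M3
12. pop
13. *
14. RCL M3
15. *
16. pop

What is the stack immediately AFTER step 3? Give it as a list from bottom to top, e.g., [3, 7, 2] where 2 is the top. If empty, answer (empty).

After op 1 (push 14): stack=[14] mem=[0,0,0,0]
After op 2 (pop): stack=[empty] mem=[0,0,0,0]
After op 3 (push 18): stack=[18] mem=[0,0,0,0]

[18]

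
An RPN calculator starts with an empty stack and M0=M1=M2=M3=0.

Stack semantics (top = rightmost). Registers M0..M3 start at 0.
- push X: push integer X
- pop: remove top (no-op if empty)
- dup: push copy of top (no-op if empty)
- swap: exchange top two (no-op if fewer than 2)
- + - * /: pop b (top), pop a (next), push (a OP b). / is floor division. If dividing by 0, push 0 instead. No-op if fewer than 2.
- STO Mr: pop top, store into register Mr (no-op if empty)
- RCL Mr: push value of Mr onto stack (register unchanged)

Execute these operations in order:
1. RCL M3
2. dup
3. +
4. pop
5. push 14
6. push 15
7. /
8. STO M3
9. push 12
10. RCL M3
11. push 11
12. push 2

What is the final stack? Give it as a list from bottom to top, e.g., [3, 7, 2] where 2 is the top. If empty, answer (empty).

After op 1 (RCL M3): stack=[0] mem=[0,0,0,0]
After op 2 (dup): stack=[0,0] mem=[0,0,0,0]
After op 3 (+): stack=[0] mem=[0,0,0,0]
After op 4 (pop): stack=[empty] mem=[0,0,0,0]
After op 5 (push 14): stack=[14] mem=[0,0,0,0]
After op 6 (push 15): stack=[14,15] mem=[0,0,0,0]
After op 7 (/): stack=[0] mem=[0,0,0,0]
After op 8 (STO M3): stack=[empty] mem=[0,0,0,0]
After op 9 (push 12): stack=[12] mem=[0,0,0,0]
After op 10 (RCL M3): stack=[12,0] mem=[0,0,0,0]
After op 11 (push 11): stack=[12,0,11] mem=[0,0,0,0]
After op 12 (push 2): stack=[12,0,11,2] mem=[0,0,0,0]

Answer: [12, 0, 11, 2]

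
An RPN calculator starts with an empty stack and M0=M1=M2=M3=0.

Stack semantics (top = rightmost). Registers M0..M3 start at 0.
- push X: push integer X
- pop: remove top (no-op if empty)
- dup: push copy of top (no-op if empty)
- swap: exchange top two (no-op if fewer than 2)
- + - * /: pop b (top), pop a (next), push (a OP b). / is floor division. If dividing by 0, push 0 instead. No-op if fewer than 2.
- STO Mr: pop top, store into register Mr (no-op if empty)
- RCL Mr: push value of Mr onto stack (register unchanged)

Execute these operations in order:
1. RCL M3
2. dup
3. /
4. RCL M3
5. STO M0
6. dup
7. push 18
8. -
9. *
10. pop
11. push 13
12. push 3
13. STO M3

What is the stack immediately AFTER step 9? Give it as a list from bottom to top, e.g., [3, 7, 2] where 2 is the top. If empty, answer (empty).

After op 1 (RCL M3): stack=[0] mem=[0,0,0,0]
After op 2 (dup): stack=[0,0] mem=[0,0,0,0]
After op 3 (/): stack=[0] mem=[0,0,0,0]
After op 4 (RCL M3): stack=[0,0] mem=[0,0,0,0]
After op 5 (STO M0): stack=[0] mem=[0,0,0,0]
After op 6 (dup): stack=[0,0] mem=[0,0,0,0]
After op 7 (push 18): stack=[0,0,18] mem=[0,0,0,0]
After op 8 (-): stack=[0,-18] mem=[0,0,0,0]
After op 9 (*): stack=[0] mem=[0,0,0,0]

[0]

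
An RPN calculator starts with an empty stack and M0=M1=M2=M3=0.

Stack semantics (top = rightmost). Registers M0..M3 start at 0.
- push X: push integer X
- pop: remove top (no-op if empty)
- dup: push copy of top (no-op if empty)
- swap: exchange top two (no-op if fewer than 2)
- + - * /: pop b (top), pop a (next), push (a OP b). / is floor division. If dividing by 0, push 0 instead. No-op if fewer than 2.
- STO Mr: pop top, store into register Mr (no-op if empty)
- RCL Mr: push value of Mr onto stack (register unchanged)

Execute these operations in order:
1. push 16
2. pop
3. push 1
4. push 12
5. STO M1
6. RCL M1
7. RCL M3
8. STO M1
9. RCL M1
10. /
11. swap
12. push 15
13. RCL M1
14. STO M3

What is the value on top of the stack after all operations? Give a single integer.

Answer: 15

Derivation:
After op 1 (push 16): stack=[16] mem=[0,0,0,0]
After op 2 (pop): stack=[empty] mem=[0,0,0,0]
After op 3 (push 1): stack=[1] mem=[0,0,0,0]
After op 4 (push 12): stack=[1,12] mem=[0,0,0,0]
After op 5 (STO M1): stack=[1] mem=[0,12,0,0]
After op 6 (RCL M1): stack=[1,12] mem=[0,12,0,0]
After op 7 (RCL M3): stack=[1,12,0] mem=[0,12,0,0]
After op 8 (STO M1): stack=[1,12] mem=[0,0,0,0]
After op 9 (RCL M1): stack=[1,12,0] mem=[0,0,0,0]
After op 10 (/): stack=[1,0] mem=[0,0,0,0]
After op 11 (swap): stack=[0,1] mem=[0,0,0,0]
After op 12 (push 15): stack=[0,1,15] mem=[0,0,0,0]
After op 13 (RCL M1): stack=[0,1,15,0] mem=[0,0,0,0]
After op 14 (STO M3): stack=[0,1,15] mem=[0,0,0,0]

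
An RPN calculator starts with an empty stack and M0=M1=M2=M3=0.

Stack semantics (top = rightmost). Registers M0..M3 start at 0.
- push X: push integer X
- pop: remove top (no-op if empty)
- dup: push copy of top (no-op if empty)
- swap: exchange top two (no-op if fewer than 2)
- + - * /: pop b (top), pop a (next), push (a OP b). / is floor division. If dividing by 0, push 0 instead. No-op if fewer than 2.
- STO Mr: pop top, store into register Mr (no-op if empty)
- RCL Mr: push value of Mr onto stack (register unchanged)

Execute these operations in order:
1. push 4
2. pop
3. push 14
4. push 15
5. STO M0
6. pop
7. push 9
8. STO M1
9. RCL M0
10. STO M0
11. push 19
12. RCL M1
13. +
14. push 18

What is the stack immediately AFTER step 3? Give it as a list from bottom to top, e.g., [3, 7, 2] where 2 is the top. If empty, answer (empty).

After op 1 (push 4): stack=[4] mem=[0,0,0,0]
After op 2 (pop): stack=[empty] mem=[0,0,0,0]
After op 3 (push 14): stack=[14] mem=[0,0,0,0]

[14]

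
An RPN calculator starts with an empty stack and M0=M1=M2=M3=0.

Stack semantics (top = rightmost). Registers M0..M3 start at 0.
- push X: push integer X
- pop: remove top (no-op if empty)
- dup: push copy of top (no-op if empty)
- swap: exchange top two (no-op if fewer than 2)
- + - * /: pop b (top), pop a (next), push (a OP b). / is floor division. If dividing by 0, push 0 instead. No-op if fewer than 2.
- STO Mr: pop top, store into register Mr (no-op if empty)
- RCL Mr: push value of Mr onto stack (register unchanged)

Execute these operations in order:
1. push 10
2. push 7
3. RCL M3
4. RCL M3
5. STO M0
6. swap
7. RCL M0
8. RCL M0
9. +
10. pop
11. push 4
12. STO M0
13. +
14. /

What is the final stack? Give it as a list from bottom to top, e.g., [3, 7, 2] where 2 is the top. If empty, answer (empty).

Answer: [1]

Derivation:
After op 1 (push 10): stack=[10] mem=[0,0,0,0]
After op 2 (push 7): stack=[10,7] mem=[0,0,0,0]
After op 3 (RCL M3): stack=[10,7,0] mem=[0,0,0,0]
After op 4 (RCL M3): stack=[10,7,0,0] mem=[0,0,0,0]
After op 5 (STO M0): stack=[10,7,0] mem=[0,0,0,0]
After op 6 (swap): stack=[10,0,7] mem=[0,0,0,0]
After op 7 (RCL M0): stack=[10,0,7,0] mem=[0,0,0,0]
After op 8 (RCL M0): stack=[10,0,7,0,0] mem=[0,0,0,0]
After op 9 (+): stack=[10,0,7,0] mem=[0,0,0,0]
After op 10 (pop): stack=[10,0,7] mem=[0,0,0,0]
After op 11 (push 4): stack=[10,0,7,4] mem=[0,0,0,0]
After op 12 (STO M0): stack=[10,0,7] mem=[4,0,0,0]
After op 13 (+): stack=[10,7] mem=[4,0,0,0]
After op 14 (/): stack=[1] mem=[4,0,0,0]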